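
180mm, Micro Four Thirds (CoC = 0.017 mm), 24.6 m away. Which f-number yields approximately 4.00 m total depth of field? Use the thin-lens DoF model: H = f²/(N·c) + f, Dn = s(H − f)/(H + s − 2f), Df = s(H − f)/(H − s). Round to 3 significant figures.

Write h = H − f = f²/(N·c). The thin-lens limits are Dn = s·h/(h + (s−f)) and Df = s·h/(h − (s−f)), so DoF = Df − Dn = 2·s·(s−f)·h / (h² − (s−f)²).
That is a quadratic in h: DoF·h² − 2·s·(s−f)·h − DoF·(s−f)² = 0 ⇒ h = (s−f)·(s + √(s² + DoF²)) / DoF = 24420 × (24600 + √(24600² + 4000²)) / 4000 = 24420 × (24600 + 24923.1) / 4000 ≈ 302338 mm.
Then N = f²/(c·h) = 180² / (0.017 × 302338) = 32400 / 5139.8 ≈ 6.30.

f/6.30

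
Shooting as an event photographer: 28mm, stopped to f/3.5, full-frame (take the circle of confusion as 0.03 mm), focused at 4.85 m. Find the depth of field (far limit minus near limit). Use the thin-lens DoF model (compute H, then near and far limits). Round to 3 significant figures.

Hyperfocal distance H = f²/(N·c) + f = 28²/(3.5 × 0.03) + 28 = 784/0.105 + 28 ≈ 7494.7 mm ≈ 7.495 m.
Near limit Dn = s·(H − f)/(H + s − 2f) = 4850 × (7494.7 − 28) / (7494.7 + 4850 − 2 × 28) = 4850 × 7466.7 / 12288.7 ≈ 2947 mm.
Far limit Df = s·(H − f)/(H − s) = 4850 × (7494.7 − 28) / (7494.7 − 4850) = 4850 × 7466.7 / 2644.7 ≈ 13693 mm.
Depth of field = Df − Dn = 13693 − 2947 ≈ 10746 mm ≈ 10.7 m.

10.7 m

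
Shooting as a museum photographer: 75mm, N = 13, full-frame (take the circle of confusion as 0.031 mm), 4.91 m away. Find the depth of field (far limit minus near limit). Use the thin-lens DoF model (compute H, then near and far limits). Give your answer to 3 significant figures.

3.87 m

Hyperfocal distance H = f²/(N·c) + f = 75²/(13 × 0.031) + 75 = 5625/0.403 + 75 ≈ 14032.8 mm ≈ 14.03 m.
Near limit Dn = s·(H − f)/(H + s − 2f) = 4910 × (14032.8 − 75) / (14032.8 + 4910 − 2 × 75) = 4910 × 13957.8 / 18792.8 ≈ 3646.8 mm.
Far limit Df = s·(H − f)/(H − s) = 4910 × (14032.8 − 75) / (14032.8 − 4910) = 4910 × 13957.8 / 9122.8 ≈ 7512.3 mm.
Depth of field = Df − Dn = 7512.3 − 3646.8 ≈ 3865.5 mm ≈ 3.87 m.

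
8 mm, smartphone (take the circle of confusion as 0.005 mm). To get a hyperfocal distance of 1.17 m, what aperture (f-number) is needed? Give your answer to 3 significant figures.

Rearrange H = f²/(N·c) + f for N: N = f² / ((H − f)·c).
N = 8² / ((1170 − 8) × 0.005) = 64 / 5.810 ≈ 11.

f/11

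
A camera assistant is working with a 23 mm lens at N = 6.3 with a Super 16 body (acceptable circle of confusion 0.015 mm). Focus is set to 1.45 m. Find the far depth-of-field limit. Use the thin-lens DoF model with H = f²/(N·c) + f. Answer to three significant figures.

Hyperfocal distance H = f²/(N·c) + f = 23²/(6.3 × 0.015) + 23 = 529/0.0945 + 23 ≈ 5620.9 mm ≈ 5.621 m.
Far limit Df = s·(H − f)/(H − s) = 1450 × (5620.9 − 23) / (5620.9 − 1450) = 1450 × 5597.9 / 4170.9 ≈ 1946.1 mm ≈ 1.95 m.

1.95 m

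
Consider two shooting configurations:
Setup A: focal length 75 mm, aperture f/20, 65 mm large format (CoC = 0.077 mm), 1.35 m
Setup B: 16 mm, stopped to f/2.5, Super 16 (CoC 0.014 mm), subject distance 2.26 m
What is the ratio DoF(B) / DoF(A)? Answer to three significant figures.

Setup A: H = 75²/(20×0.077) + 75 ≈ 3727.6 mm; DoF = Df − Dn = 2073.9 − 1000.7 ≈ 1073.2 mm.
Setup B: H = 16²/(2.5×0.014) + 16 ≈ 7330.3 mm; DoF = Df − Dn = 3260.2 − 1729.4 ≈ 1530.8 mm.
Ratio = 1530.8 / 1073.2 ≈ 1.43.

1.43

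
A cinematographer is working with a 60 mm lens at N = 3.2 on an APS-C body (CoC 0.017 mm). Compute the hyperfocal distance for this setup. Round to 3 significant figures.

Hyperfocal distance H = f²/(N·c) + f = 60²/(3.2 × 0.017) + 60 = 3600/0.0544 + 60 ≈ 66236.5 mm ≈ 66.2 m.

66.2 m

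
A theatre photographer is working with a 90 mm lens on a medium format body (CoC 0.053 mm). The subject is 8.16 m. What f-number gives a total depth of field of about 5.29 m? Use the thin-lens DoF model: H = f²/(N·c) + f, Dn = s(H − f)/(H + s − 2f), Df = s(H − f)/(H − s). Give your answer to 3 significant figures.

f/5.60

Write h = H − f = f²/(N·c). The thin-lens limits are Dn = s·h/(h + (s−f)) and Df = s·h/(h − (s−f)), so DoF = Df − Dn = 2·s·(s−f)·h / (h² − (s−f)²).
That is a quadratic in h: DoF·h² − 2·s·(s−f)·h − DoF·(s−f)² = 0 ⇒ h = (s−f)·(s + √(s² + DoF²)) / DoF = 8070 × (8160 + √(8160² + 5290²)) / 5290 = 8070 × (8160 + 9724.70) / 5290 ≈ 27283 mm.
Then N = f²/(c·h) = 90² / (0.053 × 27283) = 8100 / 1446.0 ≈ 5.60.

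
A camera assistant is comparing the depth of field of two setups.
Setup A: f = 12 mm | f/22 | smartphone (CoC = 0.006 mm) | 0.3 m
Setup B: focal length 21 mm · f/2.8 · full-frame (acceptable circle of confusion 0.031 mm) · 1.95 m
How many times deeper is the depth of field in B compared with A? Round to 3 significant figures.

Setup A: H = 12²/(22×0.006) + 12 ≈ 1102.9 mm; DoF = Df − Dn = 407.61 − 237.34 ≈ 170.27 mm.
Setup B: H = 21²/(2.8×0.031) + 21 ≈ 5101.6 mm; DoF = Df − Dn = 3143.5 − 1413.4 ≈ 1730.1 mm.
Ratio = 1730.1 / 170.27 ≈ 10.2.

10.2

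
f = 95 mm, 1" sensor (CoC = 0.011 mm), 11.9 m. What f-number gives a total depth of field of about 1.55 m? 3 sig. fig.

Write h = H − f = f²/(N·c). The thin-lens limits are Dn = s·h/(h + (s−f)) and Df = s·h/(h − (s−f)), so DoF = Df − Dn = 2·s·(s−f)·h / (h² − (s−f)²).
That is a quadratic in h: DoF·h² − 2·s·(s−f)·h − DoF·(s−f)² = 0 ⇒ h = (s−f)·(s + √(s² + DoF²)) / DoF = 11805 × (11900 + √(11900² + 1550²)) / 1550 = 11805 × (11900 + 12000.5) / 1550 ≈ 182029 mm.
Then N = f²/(c·h) = 95² / (0.011 × 182029) = 9025 / 2002.3 ≈ 4.51.

f/4.51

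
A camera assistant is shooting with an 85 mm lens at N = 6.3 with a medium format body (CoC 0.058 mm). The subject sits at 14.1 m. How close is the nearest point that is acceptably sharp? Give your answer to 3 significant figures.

8.25 m

Hyperfocal distance H = f²/(N·c) + f = 85²/(6.3 × 0.058) + 85 = 7225/0.3654 + 85 ≈ 19857.9 mm ≈ 19.86 m.
Near limit Dn = s·(H − f)/(H + s − 2f) = 14100 × (19857.9 − 85) / (19857.9 + 14100 − 2 × 85) = 14100 × 19772.9 / 33787.9 ≈ 8251.4 mm ≈ 8.25 m.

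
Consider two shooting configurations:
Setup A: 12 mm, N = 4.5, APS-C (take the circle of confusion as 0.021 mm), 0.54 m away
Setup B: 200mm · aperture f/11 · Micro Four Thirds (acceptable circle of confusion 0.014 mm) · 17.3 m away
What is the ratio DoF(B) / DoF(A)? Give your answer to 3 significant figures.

Setup A: H = 12²/(4.5×0.021) + 12 ≈ 1535.8 mm; DoF = Df − Dn = 826.32 − 401.04 ≈ 425.28 mm.
Setup B: H = 200²/(11×0.014) + 200 ≈ 259940.3 mm; DoF = Df − Dn = 18519.2 − 16231.4 ≈ 2287.8 mm.
Ratio = 2287.8 / 425.28 ≈ 5.38.

5.38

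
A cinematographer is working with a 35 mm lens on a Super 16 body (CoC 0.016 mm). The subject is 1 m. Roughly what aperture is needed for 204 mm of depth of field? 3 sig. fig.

Write h = H − f = f²/(N·c). The thin-lens limits are Dn = s·h/(h + (s−f)) and Df = s·h/(h − (s−f)), so DoF = Df − Dn = 2·s·(s−f)·h / (h² − (s−f)²).
That is a quadratic in h: DoF·h² − 2·s·(s−f)·h − DoF·(s−f)² = 0 ⇒ h = (s−f)·(s + √(s² + DoF²)) / DoF = 965 × (1000 + √(1000² + 204²)) / 204 = 965 × (1000 + 1020.60) / 204 ≈ 9558.2 mm.
Then N = f²/(c·h) = 35² / (0.016 × 9558.2) = 1225 / 152.93 ≈ 8.01.

f/8.01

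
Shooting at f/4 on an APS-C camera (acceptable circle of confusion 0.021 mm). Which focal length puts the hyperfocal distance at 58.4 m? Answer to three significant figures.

70.0 mm

From H = f²/(N·c) + f, with f ≪ H: f ≈ √(H·N·c) = √(58400 × 4 × 0.021) = √4905.6 ≈ 70.04 mm.
The +f correction barely moves this — solving exactly, f² + N·c·f − N·c·H = 0 ⇒ f = (−N·c + √((N·c)² + 4·N·c·H))/2 = (−0.084 + √19622)/2 ≈ 69.998 mm, so f ≈ 70.0 mm.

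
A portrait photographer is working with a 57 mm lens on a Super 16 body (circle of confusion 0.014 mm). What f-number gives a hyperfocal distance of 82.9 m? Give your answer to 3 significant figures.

f/2.80

Rearrange H = f²/(N·c) + f for N: N = f² / ((H − f)·c).
N = 57² / ((82900 − 57) × 0.014) = 3249 / 1160 ≈ 2.80.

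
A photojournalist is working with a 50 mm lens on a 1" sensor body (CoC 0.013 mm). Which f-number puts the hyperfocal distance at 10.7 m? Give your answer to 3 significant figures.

f/18.1

Rearrange H = f²/(N·c) + f for N: N = f² / ((H − f)·c).
N = 50² / ((10700 − 50) × 0.013) = 2500 / 138.4 ≈ 18.1.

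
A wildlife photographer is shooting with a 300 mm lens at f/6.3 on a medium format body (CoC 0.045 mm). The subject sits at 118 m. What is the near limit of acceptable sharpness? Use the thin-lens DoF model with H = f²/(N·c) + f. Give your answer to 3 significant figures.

Hyperfocal distance H = f²/(N·c) + f = 300²/(6.3 × 0.045) + 300 = 90000/0.2835 + 300 ≈ 317760.3 mm ≈ 317.8 m.
Near limit Dn = s·(H − f)/(H + s − 2f) = 118000 × (317760.3 − 300) / (317760.3 + 118000 − 2 × 300) = 118000 × 317460.3 / 435160.3 ≈ 86084 mm ≈ 86.1 m.

86.1 m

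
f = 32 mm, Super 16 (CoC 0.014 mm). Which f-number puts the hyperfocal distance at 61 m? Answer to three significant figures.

Rearrange H = f²/(N·c) + f for N: N = f² / ((H − f)·c).
N = 32² / ((61000 − 32) × 0.014) = 1024 / 853.6 ≈ 1.20.

f/1.20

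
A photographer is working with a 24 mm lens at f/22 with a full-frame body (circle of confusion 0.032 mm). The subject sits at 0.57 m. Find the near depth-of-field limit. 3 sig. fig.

Hyperfocal distance H = f²/(N·c) + f = 24²/(22 × 0.032) + 24 = 576/0.704 + 24 ≈ 842.2 mm ≈ 0.842 m.
Near limit Dn = s·(H − f)/(H + s − 2f) = 570 × (842.2 − 24) / (842.2 + 570 − 2 × 24) = 570 × 818.2 / 1364.2 ≈ 341.86 mm.

342 mm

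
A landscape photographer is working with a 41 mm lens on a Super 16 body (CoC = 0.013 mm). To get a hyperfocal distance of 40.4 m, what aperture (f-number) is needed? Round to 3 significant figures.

f/3.20

Rearrange H = f²/(N·c) + f for N: N = f² / ((H − f)·c).
N = 41² / ((40400 − 41) × 0.013) = 1681 / 524.7 ≈ 3.20.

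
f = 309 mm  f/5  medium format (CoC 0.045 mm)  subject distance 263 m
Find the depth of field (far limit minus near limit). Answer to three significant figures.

Hyperfocal distance H = f²/(N·c) + f = 309²/(5 × 0.045) + 309 = 95481/0.225 + 309 ≈ 424669.0 mm ≈ 424.7 m.
Near limit Dn = s·(H − f)/(H + s − 2f) = 263000 × (424669.0 − 309) / (424669.0 + 263000 − 2 × 309) = 263000 × 424360.0 / 687051.0 ≈ 162443 mm.
Far limit Df = s·(H − f)/(H − s) = 263000 × (424669.0 − 309) / (424669.0 − 263000) = 263000 × 424360.0 / 161669.0 ≈ 690341 mm.
Depth of field = Df − Dn = 690341 − 162443 ≈ 527898 mm ≈ 528 m.

528 m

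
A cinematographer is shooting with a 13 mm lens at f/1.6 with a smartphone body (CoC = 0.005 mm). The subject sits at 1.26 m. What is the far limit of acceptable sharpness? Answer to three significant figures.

1.34 m

Hyperfocal distance H = f²/(N·c) + f = 13²/(1.6 × 0.005) + 13 = 169/0.008 + 13 ≈ 21138.0 mm ≈ 21.14 m.
Far limit Df = s·(H − f)/(H − s) = 1260 × (21138.0 − 13) / (21138.0 − 1260) = 1260 × 21125.0 / 19878.0 ≈ 1339.0 mm ≈ 1.34 m.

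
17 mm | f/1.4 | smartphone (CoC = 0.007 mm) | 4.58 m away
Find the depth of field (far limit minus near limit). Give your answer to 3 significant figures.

Hyperfocal distance H = f²/(N·c) + f = 17²/(1.4 × 0.007) + 17 = 289/0.0098 + 17 ≈ 29506.8 mm ≈ 29.51 m.
Near limit Dn = s·(H − f)/(H + s − 2f) = 4580 × (29506.8 − 17) / (29506.8 + 4580 − 2 × 17) = 4580 × 29489.8 / 34052.8 ≈ 3966.3 mm.
Far limit Df = s·(H − f)/(H − s) = 4580 × (29506.8 − 17) / (29506.8 − 4580) = 4580 × 29489.8 / 24926.8 ≈ 5418.4 mm.
Depth of field = Df − Dn = 5418.4 − 3966.3 ≈ 1452.1 mm ≈ 1.45 m.

1.45 m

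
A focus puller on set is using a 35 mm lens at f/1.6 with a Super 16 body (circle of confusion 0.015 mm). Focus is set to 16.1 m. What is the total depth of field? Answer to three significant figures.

11.2 m

Hyperfocal distance H = f²/(N·c) + f = 35²/(1.6 × 0.015) + 35 = 1225/0.024 + 35 ≈ 51076.7 mm ≈ 51.08 m.
Near limit Dn = s·(H − f)/(H + s − 2f) = 16100 × (51076.7 − 35) / (51076.7 + 16100 − 2 × 35) = 16100 × 51041.7 / 67106.7 ≈ 12246 mm.
Far limit Df = s·(H − f)/(H − s) = 16100 × (51076.7 − 35) / (51076.7 − 16100) = 16100 × 51041.7 / 34976.7 ≈ 23495 mm.
Depth of field = Df − Dn = 23495 − 12246 ≈ 11249 mm ≈ 11.2 m.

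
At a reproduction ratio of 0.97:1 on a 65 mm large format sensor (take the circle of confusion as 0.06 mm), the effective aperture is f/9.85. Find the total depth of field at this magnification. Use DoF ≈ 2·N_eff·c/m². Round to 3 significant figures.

1.26 mm

At magnification m, DoF ≈ 2·N_eff·c/m² = 2 × 9.85 × 0.06 / 0.97² = 1.182 / 0.9409 ≈ 1.26 mm.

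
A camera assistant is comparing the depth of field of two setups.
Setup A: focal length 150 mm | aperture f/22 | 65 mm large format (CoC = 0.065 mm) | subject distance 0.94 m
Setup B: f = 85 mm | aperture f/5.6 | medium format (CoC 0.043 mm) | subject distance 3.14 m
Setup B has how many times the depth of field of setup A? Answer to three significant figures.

6.83

Setup A: H = 150²/(22×0.065) + 150 ≈ 15884.3 mm; DoF = Df − Dn = 989.691 − 895.060 ≈ 94.631 mm.
Setup B: H = 85²/(5.6×0.043) + 85 ≈ 30089.2 mm; DoF = Df − Dn = 3495.96 − 2849.83 ≈ 646.13 mm.
Ratio = 646.13 / 94.631 ≈ 6.83.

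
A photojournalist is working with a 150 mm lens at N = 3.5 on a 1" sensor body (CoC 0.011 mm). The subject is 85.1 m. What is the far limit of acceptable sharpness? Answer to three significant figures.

99.6 m

Hyperfocal distance H = f²/(N·c) + f = 150²/(3.5 × 0.011) + 150 = 22500/0.0385 + 150 ≈ 584565.6 mm ≈ 584.6 m.
Far limit Df = s·(H − f)/(H − s) = 85100 × (584565.6 − 150) / (584565.6 − 85100) = 85100 × 584415.6 / 499465.6 ≈ 99574 mm ≈ 99.6 m.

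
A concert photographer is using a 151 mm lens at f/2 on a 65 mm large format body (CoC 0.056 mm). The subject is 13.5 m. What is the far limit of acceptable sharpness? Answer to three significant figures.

14.4 m

Hyperfocal distance H = f²/(N·c) + f = 151²/(2 × 0.056) + 151 = 22801/0.112 + 151 ≈ 203731.4 mm ≈ 203.7 m.
Far limit Df = s·(H − f)/(H − s) = 13500 × (203731.4 − 151) / (203731.4 − 13500) = 13500 × 203580.4 / 190231.4 ≈ 14447 mm ≈ 14.4 m.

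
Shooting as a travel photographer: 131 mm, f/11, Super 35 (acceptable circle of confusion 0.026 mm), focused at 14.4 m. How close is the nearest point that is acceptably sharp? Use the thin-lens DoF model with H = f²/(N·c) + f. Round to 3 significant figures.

11.6 m

Hyperfocal distance H = f²/(N·c) + f = 131²/(11 × 0.026) + 131 = 17161/0.286 + 131 ≈ 60134.5 mm ≈ 60.13 m.
Near limit Dn = s·(H − f)/(H + s − 2f) = 14400 × (60134.5 − 131) / (60134.5 + 14400 − 2 × 131) = 14400 × 60003.5 / 74272.5 ≈ 11634 mm ≈ 11.6 m.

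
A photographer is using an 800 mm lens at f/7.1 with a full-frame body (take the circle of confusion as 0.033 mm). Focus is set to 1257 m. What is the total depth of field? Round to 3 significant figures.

1470 m

Hyperfocal distance H = f²/(N·c) + f = 800²/(7.1 × 0.033) + 800 = 640000/0.2343 + 800 ≈ 2732340.8 mm ≈ 2732 m.
Near limit Dn = s·(H − f)/(H + s − 2f) = 1257000 × (2732340.8 − 800) / (2732340.8 + 1257000 − 2 × 800) = 1257000 × 2731540.8 / 3987740.8 ≈ 861026 mm.
Far limit Df = s·(H − f)/(H − s) = 1257000 × (2732340.8 − 800) / (2732340.8 − 1257000) = 1257000 × 2731540.8 / 1475340.8 ≈ 2327291 mm.
Depth of field = Df − Dn = 2327291 − 861026 ≈ 1466265 mm ≈ 1470 m.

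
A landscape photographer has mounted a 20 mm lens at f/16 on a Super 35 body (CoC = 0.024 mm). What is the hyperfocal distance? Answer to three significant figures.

Hyperfocal distance H = f²/(N·c) + f = 20²/(16 × 0.024) + 20 = 400/0.384 + 20 ≈ 1061.7 mm ≈ 1.06 m.

1.06 m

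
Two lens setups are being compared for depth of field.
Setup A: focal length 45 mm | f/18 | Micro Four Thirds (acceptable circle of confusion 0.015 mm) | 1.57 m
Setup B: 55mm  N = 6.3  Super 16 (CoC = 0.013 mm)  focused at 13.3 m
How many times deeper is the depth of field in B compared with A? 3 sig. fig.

16.4

Setup A: H = 45²/(18×0.015) + 45 ≈ 7545.0 mm; DoF = Df − Dn = 1970.71 − 1304.71 ≈ 666.00 mm.
Setup B: H = 55²/(6.3×0.013) + 55 ≈ 36990.3 mm; DoF = Df − Dn = 20736 − 9789 ≈ 10947 mm.
Ratio = 10947 / 666.00 ≈ 16.4.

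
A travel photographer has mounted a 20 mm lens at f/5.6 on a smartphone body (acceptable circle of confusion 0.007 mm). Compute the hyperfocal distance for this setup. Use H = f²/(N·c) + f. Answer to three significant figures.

Hyperfocal distance H = f²/(N·c) + f = 20²/(5.6 × 0.007) + 20 = 400/0.0392 + 20 ≈ 10224.1 mm ≈ 10.2 m.

10.2 m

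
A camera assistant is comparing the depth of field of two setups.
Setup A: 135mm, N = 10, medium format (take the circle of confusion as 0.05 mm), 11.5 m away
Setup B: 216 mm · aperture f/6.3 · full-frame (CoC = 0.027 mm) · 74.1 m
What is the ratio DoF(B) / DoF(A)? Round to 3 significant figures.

Setup A: H = 135²/(10×0.05) + 135 ≈ 36585.0 mm; DoF = Df − Dn = 16710.2 − 8766.6 ≈ 7943.6 mm.
Setup B: H = 216²/(6.3×0.027) + 216 ≈ 274501.7 mm; DoF = Df − Dn = 101419 − 58375 ≈ 43044 mm.
Ratio = 43044 / 7943.6 ≈ 5.42.

5.42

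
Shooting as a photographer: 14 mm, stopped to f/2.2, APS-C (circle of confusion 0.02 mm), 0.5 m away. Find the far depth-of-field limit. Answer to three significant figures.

0.561 m

Hyperfocal distance H = f²/(N·c) + f = 14²/(2.2 × 0.02) + 14 = 196/0.044 + 14 ≈ 4468.5 mm ≈ 4.469 m.
Far limit Df = s·(H − f)/(H − s) = 500 × (4468.5 − 14) / (4468.5 − 500) = 500 × 4454.5 / 3968.5 ≈ 561.23 mm ≈ 0.561 m.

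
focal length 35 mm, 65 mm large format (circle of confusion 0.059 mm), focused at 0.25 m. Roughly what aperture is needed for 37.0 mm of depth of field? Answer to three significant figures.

Write h = H − f = f²/(N·c). The thin-lens limits are Dn = s·h/(h + (s−f)) and Df = s·h/(h − (s−f)), so DoF = Df − Dn = 2·s·(s−f)·h / (h² − (s−f)²).
That is a quadratic in h: DoF·h² − 2·s·(s−f)·h − DoF·(s−f)² = 0 ⇒ h = (s−f)·(s + √(s² + DoF²)) / DoF = 215 × (250 + √(250² + 37²)) / 37 = 215 × (250 + 252.723) / 37 ≈ 2921.2 mm.
Then N = f²/(c·h) = 35² / (0.059 × 2921.2) = 1225 / 172.35 ≈ 7.11.

f/7.11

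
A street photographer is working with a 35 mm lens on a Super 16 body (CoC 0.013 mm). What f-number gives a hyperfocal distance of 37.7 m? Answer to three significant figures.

f/2.50

Rearrange H = f²/(N·c) + f for N: N = f² / ((H − f)·c).
N = 35² / ((37700 − 35) × 0.013) = 1225 / 489.6 ≈ 2.50.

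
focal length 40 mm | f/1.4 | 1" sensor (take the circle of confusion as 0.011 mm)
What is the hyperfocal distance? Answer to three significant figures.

104 m

Hyperfocal distance H = f²/(N·c) + f = 40²/(1.4 × 0.011) + 40 = 1600/0.0154 + 40 ≈ 103936.1 mm ≈ 104 m.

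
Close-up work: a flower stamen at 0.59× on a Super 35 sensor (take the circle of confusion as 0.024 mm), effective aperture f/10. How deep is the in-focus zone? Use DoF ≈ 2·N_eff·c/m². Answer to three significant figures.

1.38 mm

At magnification m, DoF ≈ 2·N_eff·c/m² = 2 × 10 × 0.024 / 0.59² = 0.48 / 0.3481 ≈ 1.38 mm.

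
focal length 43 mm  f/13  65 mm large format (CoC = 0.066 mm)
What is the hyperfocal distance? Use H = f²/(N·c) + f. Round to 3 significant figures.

Hyperfocal distance H = f²/(N·c) + f = 43²/(13 × 0.066) + 43 = 1849/0.858 + 43 ≈ 2198.0 mm ≈ 2.20 m.

2.20 m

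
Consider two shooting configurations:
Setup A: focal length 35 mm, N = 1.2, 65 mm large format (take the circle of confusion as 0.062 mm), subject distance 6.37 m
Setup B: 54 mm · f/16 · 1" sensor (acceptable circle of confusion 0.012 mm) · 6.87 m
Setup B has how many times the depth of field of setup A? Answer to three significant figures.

1.34

Setup A: H = 35²/(1.2×0.062) + 35 ≈ 16500.1 mm; DoF = Df − Dn = 10353.6 − 4600.1 ≈ 5753.5 mm.
Setup B: H = 54²/(16×0.012) + 54 ≈ 15241.5 mm; DoF = Df − Dn = 12463.5 − 4741.9 ≈ 7721.6 mm.
Ratio = 7721.6 / 5753.5 ≈ 1.34.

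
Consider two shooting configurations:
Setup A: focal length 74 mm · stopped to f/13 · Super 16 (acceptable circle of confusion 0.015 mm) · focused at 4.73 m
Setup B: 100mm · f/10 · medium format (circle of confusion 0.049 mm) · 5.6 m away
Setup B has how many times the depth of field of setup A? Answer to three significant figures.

2.02

Setup A: H = 74²/(13×0.015) + 74 ≈ 28156.1 mm; DoF = Df − Dn = 5670.1 − 4057.3 ≈ 1612.8 mm.
Setup B: H = 100²/(10×0.049) + 100 ≈ 20508.2 mm; DoF = Df − Dn = 7666.0 − 4411.2 ≈ 3254.8 mm.
Ratio = 3254.8 / 1612.8 ≈ 2.02.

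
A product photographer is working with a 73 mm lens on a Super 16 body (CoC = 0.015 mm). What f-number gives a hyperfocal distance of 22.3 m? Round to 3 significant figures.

Rearrange H = f²/(N·c) + f for N: N = f² / ((H − f)·c).
N = 73² / ((22300 − 73) × 0.015) = 5329 / 333.4 ≈ 16.

f/16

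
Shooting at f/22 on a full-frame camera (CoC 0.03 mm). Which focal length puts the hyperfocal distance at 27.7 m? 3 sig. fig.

135 mm

From H = f²/(N·c) + f, with f ≪ H: f ≈ √(H·N·c) = √(27700 × 22 × 0.03) = √18282 ≈ 135.2 mm.
The +f correction barely moves this — solving exactly, f² + N·c·f − N·c·H = 0 ⇒ f = (−N·c + √((N·c)² + 4·N·c·H))/2 = (−0.66 + √73128)/2 ≈ 134.88 mm, so f ≈ 135 mm.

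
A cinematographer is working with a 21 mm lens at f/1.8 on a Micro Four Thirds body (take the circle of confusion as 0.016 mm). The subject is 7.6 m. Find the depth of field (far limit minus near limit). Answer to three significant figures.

Hyperfocal distance H = f²/(N·c) + f = 21²/(1.8 × 0.016) + 21 = 441/0.0288 + 21 ≈ 15333.5 mm ≈ 15.33 m.
Near limit Dn = s·(H − f)/(H + s − 2f) = 7600 × (15333.5 − 21) / (15333.5 + 7600 − 2 × 21) = 7600 × 15312.5 / 22891.5 ≈ 5083.8 mm.
Far limit Df = s·(H − f)/(H − s) = 7600 × (15333.5 − 21) / (15333.5 − 7600) = 7600 × 15312.5 / 7733.5 ≈ 15048.2 mm.
Depth of field = Df − Dn = 15048.2 − 5083.8 ≈ 9964.4 mm ≈ 9.96 m.

9.96 m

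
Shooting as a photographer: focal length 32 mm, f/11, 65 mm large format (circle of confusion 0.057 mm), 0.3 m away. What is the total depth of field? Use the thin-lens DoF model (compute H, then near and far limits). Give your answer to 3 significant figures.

Hyperfocal distance H = f²/(N·c) + f = 32²/(11 × 0.057) + 32 = 1024/0.627 + 32 ≈ 1665.2 mm ≈ 1.665 m.
Near limit Dn = s·(H − f)/(H + s − 2f) = 300 × (1665.2 − 32) / (1665.2 + 300 − 2 × 32) = 300 × 1633.2 / 1901.2 ≈ 257.71 mm.
Far limit Df = s·(H − f)/(H − s) = 300 × (1665.2 − 32) / (1665.2 − 300) = 300 × 1633.2 / 1365.2 ≈ 358.89 mm.
Depth of field = Df − Dn = 358.89 − 257.71 ≈ 101.18 mm.

101 mm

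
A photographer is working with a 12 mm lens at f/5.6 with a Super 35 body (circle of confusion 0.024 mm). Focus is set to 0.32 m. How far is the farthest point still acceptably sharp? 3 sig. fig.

449 mm

Hyperfocal distance H = f²/(N·c) + f = 12²/(5.6 × 0.024) + 12 = 144/0.1344 + 12 ≈ 1083.4 mm ≈ 1.083 m.
Far limit Df = s·(H − f)/(H − s) = 320 × (1083.4 − 12) / (1083.4 − 320) = 320 × 1071.4 / 763.4 ≈ 449.10 mm.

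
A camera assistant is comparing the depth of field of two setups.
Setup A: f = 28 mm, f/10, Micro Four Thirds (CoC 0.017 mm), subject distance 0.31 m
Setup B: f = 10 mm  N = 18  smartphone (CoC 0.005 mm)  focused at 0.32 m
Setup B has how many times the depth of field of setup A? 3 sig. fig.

Setup A: H = 28²/(10×0.017) + 28 ≈ 4639.8 mm; DoF = Df − Dn = 330.190 − 292.136 ≈ 38.054 mm.
Setup B: H = 10²/(18×0.005) + 10 ≈ 1121.1 mm; DoF = Df − Dn = 443.83 − 250.20 ≈ 193.63 mm.
Ratio = 193.63 / 38.054 ≈ 5.09.

5.09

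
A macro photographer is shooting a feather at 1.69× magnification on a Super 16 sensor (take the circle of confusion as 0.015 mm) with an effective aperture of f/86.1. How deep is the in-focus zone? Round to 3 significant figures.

0.904 mm

At magnification m, DoF ≈ 2·N_eff·c/m² = 2 × 86.1 × 0.015 / 1.69² = 2.583 / 2.856 ≈ 0.904 mm.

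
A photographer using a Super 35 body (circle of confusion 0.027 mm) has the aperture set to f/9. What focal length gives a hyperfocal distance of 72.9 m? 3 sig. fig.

133 mm

From H = f²/(N·c) + f, with f ≪ H: f ≈ √(H·N·c) = √(72900 × 9 × 0.027) = √17715 ≈ 133.1 mm.
The +f correction barely moves this — solving exactly, f² + N·c·f − N·c·H = 0 ⇒ f = (−N·c + √((N·c)² + 4·N·c·H))/2 = (−0.243 + √70859)/2 ≈ 132.98 mm, so f ≈ 133 mm.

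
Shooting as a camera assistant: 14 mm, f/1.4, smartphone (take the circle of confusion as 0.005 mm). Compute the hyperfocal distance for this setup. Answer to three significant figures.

Hyperfocal distance H = f²/(N·c) + f = 14²/(1.4 × 0.005) + 14 = 196/0.007 + 14 ≈ 28014.0 mm ≈ 28.0 m.

28.0 m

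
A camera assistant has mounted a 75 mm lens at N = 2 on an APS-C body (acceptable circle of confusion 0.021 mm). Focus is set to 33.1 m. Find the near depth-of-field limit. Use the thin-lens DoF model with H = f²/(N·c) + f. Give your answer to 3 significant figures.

Hyperfocal distance H = f²/(N·c) + f = 75²/(2 × 0.021) + 75 = 5625/0.042 + 75 ≈ 134003.6 mm ≈ 134.0 m.
Near limit Dn = s·(H − f)/(H + s − 2f) = 33100 × (134003.6 − 75) / (134003.6 + 33100 − 2 × 75) = 33100 × 133928.6 / 166953.6 ≈ 26553 mm ≈ 26.6 m.

26.6 m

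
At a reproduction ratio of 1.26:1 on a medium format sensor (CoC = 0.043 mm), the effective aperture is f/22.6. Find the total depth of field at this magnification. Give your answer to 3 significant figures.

1.22 mm

At magnification m, DoF ≈ 2·N_eff·c/m² = 2 × 22.6 × 0.043 / 1.26² = 1.944 / 1.588 ≈ 1.22 mm.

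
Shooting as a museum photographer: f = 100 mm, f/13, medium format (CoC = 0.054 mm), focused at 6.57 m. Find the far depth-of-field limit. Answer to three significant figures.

12.0 m

Hyperfocal distance H = f²/(N·c) + f = 100²/(13 × 0.054) + 100 = 10000/0.702 + 100 ≈ 14345.0 mm ≈ 14.35 m.
Far limit Df = s·(H − f)/(H − s) = 6570 × (14345.0 − 100) / (14345.0 − 6570) = 6570 × 14245.0 / 7775.0 ≈ 12037 mm ≈ 12.0 m.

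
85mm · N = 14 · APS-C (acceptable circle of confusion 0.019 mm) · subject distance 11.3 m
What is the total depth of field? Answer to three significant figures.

Hyperfocal distance H = f²/(N·c) + f = 85²/(14 × 0.019) + 85 = 7225/0.266 + 85 ≈ 27246.7 mm ≈ 27.25 m.
Near limit Dn = s·(H − f)/(H + s − 2f) = 11300 × (27246.7 − 85) / (27246.7 + 11300 − 2 × 85) = 11300 × 27161.7 / 38376.7 ≈ 7998 mm.
Far limit Df = s·(H − f)/(H − s) = 11300 × (27246.7 − 85) / (27246.7 − 11300) = 11300 × 27161.7 / 15946.7 ≈ 19247 mm.
Depth of field = Df − Dn = 19247 − 7998 ≈ 11249 mm ≈ 11.2 m.

11.2 m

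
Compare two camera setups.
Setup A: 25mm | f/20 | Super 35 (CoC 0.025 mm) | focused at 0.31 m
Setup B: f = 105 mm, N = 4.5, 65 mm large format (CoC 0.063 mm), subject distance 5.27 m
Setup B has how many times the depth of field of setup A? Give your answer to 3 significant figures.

Setup A: H = 25²/(20×0.025) + 25 ≈ 1275.0 mm; DoF = Df − Dn = 401.55 − 252.44 ≈ 149.11 mm.
Setup B: H = 105²/(4.5×0.063) + 105 ≈ 38993.9 mm; DoF = Df − Dn = 6077.1 − 4652.1 ≈ 1425.0 mm.
Ratio = 1425.0 / 149.11 ≈ 9.56.

9.56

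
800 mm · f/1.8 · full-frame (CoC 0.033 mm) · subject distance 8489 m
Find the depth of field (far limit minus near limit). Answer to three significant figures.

Hyperfocal distance H = f²/(N·c) + f = 800²/(1.8 × 0.033) + 800 = 640000/0.0594 + 800 ≈ 10775210.8 mm ≈ 10775 m.
Near limit Dn = s·(H − f)/(H + s − 2f) = 8489000 × (10775210.8 − 800) / (10775210.8 + 8489000 − 2 × 800) = 8489000 × 10774410.8 / 19262610.8 ≈ 4748265 mm.
Far limit Df = s·(H − f)/(H − s) = 8489000 × (10775210.8 − 800) / (10775210.8 − 8489000) = 8489000 × 10774410.8 / 2286210.8 ≈ 40006798 mm.
Depth of field = Df − Dn = 40006798 − 4748265 ≈ 35258533 mm ≈ 35300 m.

35300 m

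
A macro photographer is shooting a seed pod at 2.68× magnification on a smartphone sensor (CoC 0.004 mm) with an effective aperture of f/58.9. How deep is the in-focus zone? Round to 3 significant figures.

0.0656 mm

At magnification m, DoF ≈ 2·N_eff·c/m² = 2 × 58.9 × 0.004 / 2.68² = 0.4712 / 7.182 ≈ 0.0656 mm.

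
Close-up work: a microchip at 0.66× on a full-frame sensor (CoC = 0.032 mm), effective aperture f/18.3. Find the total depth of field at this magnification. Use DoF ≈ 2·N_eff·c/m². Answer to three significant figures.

At magnification m, DoF ≈ 2·N_eff·c/m² = 2 × 18.3 × 0.032 / 0.66² = 1.171 / 0.4356 ≈ 2.69 mm.

2.69 mm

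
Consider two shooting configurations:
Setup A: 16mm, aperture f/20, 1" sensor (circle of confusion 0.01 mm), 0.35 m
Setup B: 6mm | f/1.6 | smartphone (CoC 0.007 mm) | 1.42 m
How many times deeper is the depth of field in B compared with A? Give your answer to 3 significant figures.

Setup A: H = 16²/(20×0.01) + 16 ≈ 1296.0 mm; DoF = Df − Dn = 473.57 − 277.57 ≈ 196.00 mm.
Setup B: H = 6²/(1.6×0.007) + 6 ≈ 3220.3 mm; DoF = Df − Dn = 2535.3 − 986.2 ≈ 1549.1 mm.
Ratio = 1549.1 / 196.00 ≈ 7.90.

7.90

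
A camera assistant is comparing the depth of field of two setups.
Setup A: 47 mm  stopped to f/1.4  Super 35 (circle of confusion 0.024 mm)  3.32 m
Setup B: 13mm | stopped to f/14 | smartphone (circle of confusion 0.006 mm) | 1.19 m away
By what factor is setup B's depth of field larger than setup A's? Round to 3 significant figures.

6.39

Setup A: H = 47²/(1.4×0.024) + 47 ≈ 65791.0 mm; DoF = Df − Dn = 3493.94 − 3162.56 ≈ 331.38 mm.
Setup B: H = 13²/(14×0.006) + 13 ≈ 2024.9 mm; DoF = Df − Dn = 2867.6 − 750.8 ≈ 2116.8 mm.
Ratio = 2116.8 / 331.38 ≈ 6.39.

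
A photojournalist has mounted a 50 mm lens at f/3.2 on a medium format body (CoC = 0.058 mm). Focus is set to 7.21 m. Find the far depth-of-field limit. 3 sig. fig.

15.4 m

Hyperfocal distance H = f²/(N·c) + f = 50²/(3.2 × 0.058) + 50 = 2500/0.1856 + 50 ≈ 13519.8 mm ≈ 13.52 m.
Far limit Df = s·(H − f)/(H − s) = 7210 × (13519.8 − 50) / (13519.8 − 7210) = 7210 × 13469.8 / 6309.8 ≈ 15391 mm ≈ 15.4 m.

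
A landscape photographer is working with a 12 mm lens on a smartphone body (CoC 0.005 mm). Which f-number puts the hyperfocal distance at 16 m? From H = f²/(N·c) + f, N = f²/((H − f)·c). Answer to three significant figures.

Rearrange H = f²/(N·c) + f for N: N = f² / ((H − f)·c).
N = 12² / ((16000 − 12) × 0.005) = 144 / 79.94 ≈ 1.80.

f/1.80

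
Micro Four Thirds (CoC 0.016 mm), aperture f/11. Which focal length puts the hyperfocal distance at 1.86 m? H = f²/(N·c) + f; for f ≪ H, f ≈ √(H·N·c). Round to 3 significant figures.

18.0 mm

From H = f²/(N·c) + f, with f ≪ H: f ≈ √(H·N·c) = √(1860 × 11 × 0.016) = √327.36 ≈ 18.09 mm.
Exact: f² + N·c·f − N·c·H = 0 ⇒ f = (−N·c + √((N·c)² + 4·N·c·H))/2 = (−0.176 + √1309.5)/2 ≈ 18.005 mm ≈ 18.0 mm.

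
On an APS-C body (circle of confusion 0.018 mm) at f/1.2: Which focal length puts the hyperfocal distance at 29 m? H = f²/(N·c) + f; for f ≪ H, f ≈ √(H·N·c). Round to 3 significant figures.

25.0 mm

From H = f²/(N·c) + f, with f ≪ H: f ≈ √(H·N·c) = √(29000 × 1.2 × 0.018) = √626.40 ≈ 25.03 mm.
The +f correction barely moves this — solving exactly, f² + N·c·f − N·c·H = 0 ⇒ f = (−N·c + √((N·c)² + 4·N·c·H))/2 = (−0.0216 + √2505.6)/2 ≈ 25.017 mm, so f ≈ 25.0 mm.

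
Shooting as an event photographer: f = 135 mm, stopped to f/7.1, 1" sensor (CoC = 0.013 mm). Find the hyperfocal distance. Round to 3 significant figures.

198 m

Hyperfocal distance H = f²/(N·c) + f = 135²/(7.1 × 0.013) + 135 = 18225/0.0923 + 135 ≈ 197589.0 mm ≈ 198 m.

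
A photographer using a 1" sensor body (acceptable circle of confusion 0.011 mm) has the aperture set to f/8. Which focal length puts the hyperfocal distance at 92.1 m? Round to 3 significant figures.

90.0 mm

From H = f²/(N·c) + f, with f ≪ H: f ≈ √(H·N·c) = √(92100 × 8 × 0.011) = √8104.8 ≈ 90.03 mm.
The +f correction barely moves this — solving exactly, f² + N·c·f − N·c·H = 0 ⇒ f = (−N·c + √((N·c)² + 4·N·c·H))/2 = (−0.088 + √32419)/2 ≈ 89.983 mm, so f ≈ 90.0 mm.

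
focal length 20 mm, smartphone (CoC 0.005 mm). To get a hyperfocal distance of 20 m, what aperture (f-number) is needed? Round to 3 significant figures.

f/4

Rearrange H = f²/(N·c) + f for N: N = f² / ((H − f)·c).
N = 20² / ((20000 − 20) × 0.005) = 400 / 99.90 ≈ 4.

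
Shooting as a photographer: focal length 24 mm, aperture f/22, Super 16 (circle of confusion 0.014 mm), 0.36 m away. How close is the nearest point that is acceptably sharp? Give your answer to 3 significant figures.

305 mm

Hyperfocal distance H = f²/(N·c) + f = 24²/(22 × 0.014) + 24 = 576/0.308 + 24 ≈ 1894.1 mm ≈ 1.894 m.
Near limit Dn = s·(H − f)/(H + s − 2f) = 360 × (1894.1 − 24) / (1894.1 + 360 − 2 × 24) = 360 × 1870.1 / 2206.1 ≈ 305.17 mm.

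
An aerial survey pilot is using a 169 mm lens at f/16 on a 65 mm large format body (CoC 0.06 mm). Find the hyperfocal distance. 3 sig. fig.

Hyperfocal distance H = f²/(N·c) + f = 169²/(16 × 0.06) + 169 = 28561/0.96 + 169 ≈ 29920.0 mm ≈ 29.9 m.

29.9 m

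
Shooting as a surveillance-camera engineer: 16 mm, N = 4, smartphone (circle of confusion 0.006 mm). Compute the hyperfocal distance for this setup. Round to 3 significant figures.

10.7 m

Hyperfocal distance H = f²/(N·c) + f = 16²/(4 × 0.006) + 16 = 256/0.024 + 16 ≈ 10682.7 mm ≈ 10.7 m.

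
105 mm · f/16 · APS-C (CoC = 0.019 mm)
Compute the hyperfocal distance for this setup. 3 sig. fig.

36.4 m

Hyperfocal distance H = f²/(N·c) + f = 105²/(16 × 0.019) + 105 = 11025/0.304 + 105 ≈ 36371.4 mm ≈ 36.4 m.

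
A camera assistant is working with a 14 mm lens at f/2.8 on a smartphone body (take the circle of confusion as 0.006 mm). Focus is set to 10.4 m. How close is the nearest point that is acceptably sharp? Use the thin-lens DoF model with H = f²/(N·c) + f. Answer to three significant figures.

5.50 m

Hyperfocal distance H = f²/(N·c) + f = 14²/(2.8 × 0.006) + 14 = 196/0.0168 + 14 ≈ 11680.7 mm ≈ 11.68 m.
Near limit Dn = s·(H − f)/(H + s − 2f) = 10400 × (11680.7 − 14) / (11680.7 + 10400 − 2 × 14) = 10400 × 11666.7 / 22052.7 ≈ 5502.0 mm ≈ 5.50 m.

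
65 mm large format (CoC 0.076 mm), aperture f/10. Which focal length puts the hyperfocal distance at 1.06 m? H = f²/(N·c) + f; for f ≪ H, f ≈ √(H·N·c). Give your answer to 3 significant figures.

From H = f²/(N·c) + f, with f ≪ H: f ≈ √(H·N·c) = √(1060 × 10 × 0.076) = √805.60 ≈ 28.38 mm.
Exact: f² + N·c·f − N·c·H = 0 ⇒ f = (−N·c + √((N·c)² + 4·N·c·H))/2 = (−0.76 + √3223.0)/2 ≈ 28.006 mm ≈ 28.0 mm.

28.0 mm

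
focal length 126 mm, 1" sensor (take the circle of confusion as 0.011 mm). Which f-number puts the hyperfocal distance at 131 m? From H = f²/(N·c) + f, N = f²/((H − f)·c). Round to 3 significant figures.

f/11

Rearrange H = f²/(N·c) + f for N: N = f² / ((H − f)·c).
N = 126² / ((131000 − 126) × 0.011) = 15876 / 1440 ≈ 11.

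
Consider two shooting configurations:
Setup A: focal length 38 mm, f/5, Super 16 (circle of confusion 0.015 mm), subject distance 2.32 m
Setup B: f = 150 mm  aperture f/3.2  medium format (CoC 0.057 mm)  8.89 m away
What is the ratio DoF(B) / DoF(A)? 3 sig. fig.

Setup A: H = 38²/(5×0.015) + 38 ≈ 19291.3 mm; DoF = Df − Dn = 2631.95 − 2074.16 ≈ 557.79 mm.
Setup B: H = 150²/(3.2×0.057) + 150 ≈ 123505.3 mm; DoF = Df − Dn = 9567.9 − 8301.8 ≈ 1266.1 mm.
Ratio = 1266.1 / 557.79 ≈ 2.27.

2.27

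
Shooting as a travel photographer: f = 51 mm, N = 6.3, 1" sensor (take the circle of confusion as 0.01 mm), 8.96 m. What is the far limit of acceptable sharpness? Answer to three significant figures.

Hyperfocal distance H = f²/(N·c) + f = 51²/(6.3 × 0.01) + 51 = 2601/0.063 + 51 ≈ 41336.7 mm ≈ 41.34 m.
Far limit Df = s·(H − f)/(H − s) = 8960 × (41336.7 − 51) / (41336.7 − 8960) = 8960 × 41285.7 / 32376.7 ≈ 11425 mm ≈ 11.4 m.

11.4 m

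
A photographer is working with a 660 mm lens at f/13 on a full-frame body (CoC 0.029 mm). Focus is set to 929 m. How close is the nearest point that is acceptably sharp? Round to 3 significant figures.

Hyperfocal distance H = f²/(N·c) + f = 660²/(13 × 0.029) + 660 = 435600/0.377 + 660 ≈ 1156097.7 mm ≈ 1156 m.
Near limit Dn = s·(H − f)/(H + s − 2f) = 929000 × (1156097.7 − 660) / (1156097.7 + 929000 − 2 × 660) = 929000 × 1155437.7 / 2083777.7 ≈ 515123 mm ≈ 515 m.

515 m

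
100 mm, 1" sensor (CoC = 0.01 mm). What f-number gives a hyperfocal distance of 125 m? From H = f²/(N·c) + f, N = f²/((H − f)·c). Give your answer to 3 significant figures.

Rearrange H = f²/(N·c) + f for N: N = f² / ((H − f)·c).
N = 100² / ((125000 − 100) × 0.01) = 10000 / 1249 ≈ 8.01.

f/8.01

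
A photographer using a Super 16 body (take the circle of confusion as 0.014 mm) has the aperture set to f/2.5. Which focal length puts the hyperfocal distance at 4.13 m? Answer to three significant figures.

From H = f²/(N·c) + f, with f ≪ H: f ≈ √(H·N·c) = √(4130 × 2.5 × 0.014) = √144.55 ≈ 12.02 mm.
The +f correction barely moves this — solving exactly, f² + N·c·f − N·c·H = 0 ⇒ f = (−N·c + √((N·c)² + 4·N·c·H))/2 = (−0.035 + √578.20)/2 ≈ 12.005 mm, so f ≈ 12.0 mm.

12.0 mm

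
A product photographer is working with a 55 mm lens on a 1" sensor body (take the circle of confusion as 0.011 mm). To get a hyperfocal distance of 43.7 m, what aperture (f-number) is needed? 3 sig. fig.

Rearrange H = f²/(N·c) + f for N: N = f² / ((H − f)·c).
N = 55² / ((43700 − 55) × 0.011) = 3025 / 480.1 ≈ 6.30.

f/6.30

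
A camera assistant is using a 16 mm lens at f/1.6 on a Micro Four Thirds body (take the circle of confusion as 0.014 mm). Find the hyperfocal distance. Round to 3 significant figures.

11.4 m

Hyperfocal distance H = f²/(N·c) + f = 16²/(1.6 × 0.014) + 16 = 256/0.0224 + 16 ≈ 11444.6 mm ≈ 11.4 m.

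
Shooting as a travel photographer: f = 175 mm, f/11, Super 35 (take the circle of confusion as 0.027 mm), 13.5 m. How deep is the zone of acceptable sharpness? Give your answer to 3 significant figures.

Hyperfocal distance H = f²/(N·c) + f = 175²/(11 × 0.027) + 175 = 30625/0.297 + 175 ≈ 103289.5 mm ≈ 103.3 m.
Near limit Dn = s·(H − f)/(H + s − 2f) = 13500 × (103289.5 − 175) / (103289.5 + 13500 − 2 × 175) = 13500 × 103114.5 / 116439.5 ≈ 11955.1 mm.
Far limit Df = s·(H − f)/(H − s) = 13500 × (103289.5 − 175) / (103289.5 − 13500) = 13500 × 103114.5 / 89789.5 ≈ 15503.4 mm.
Depth of field = Df − Dn = 15503.4 − 11955.1 ≈ 3548.3 mm ≈ 3.55 m.

3.55 m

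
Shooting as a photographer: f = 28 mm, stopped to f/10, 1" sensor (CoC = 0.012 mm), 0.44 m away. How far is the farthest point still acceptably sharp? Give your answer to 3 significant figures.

470 mm

Hyperfocal distance H = f²/(N·c) + f = 28²/(10 × 0.012) + 28 = 784/0.12 + 28 ≈ 6561.3 mm ≈ 6.561 m.
Far limit Df = s·(H − f)/(H − s) = 440 × (6561.3 − 28) / (6561.3 − 440) = 440 × 6533.3 / 6121.3 ≈ 469.61 mm.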